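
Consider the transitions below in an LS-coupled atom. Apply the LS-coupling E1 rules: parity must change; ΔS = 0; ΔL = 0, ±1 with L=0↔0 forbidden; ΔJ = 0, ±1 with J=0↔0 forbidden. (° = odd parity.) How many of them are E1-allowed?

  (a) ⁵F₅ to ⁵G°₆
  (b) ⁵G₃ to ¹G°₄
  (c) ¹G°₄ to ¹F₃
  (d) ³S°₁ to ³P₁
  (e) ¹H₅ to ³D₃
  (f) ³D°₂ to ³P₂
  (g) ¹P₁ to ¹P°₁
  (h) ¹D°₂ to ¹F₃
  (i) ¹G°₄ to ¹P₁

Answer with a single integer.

6

(a) allowed
(b) forbidden (ΔS fails)
(c) allowed
(d) allowed
(e) forbidden (parity, ΔS, ΔL, ΔJ fail)
(f) allowed
(g) allowed
(h) allowed
(i) forbidden (ΔL, ΔJ fail)
Total allowed: 6 of 9.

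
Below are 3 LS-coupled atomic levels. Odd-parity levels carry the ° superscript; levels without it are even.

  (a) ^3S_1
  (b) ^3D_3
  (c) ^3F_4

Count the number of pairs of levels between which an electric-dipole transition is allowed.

0

(a)–(b): forbidden (parity, ΔL, ΔJ).
(a)–(c): forbidden (parity, ΔL, ΔJ).
(b)–(c): forbidden (parity).
Allowed pairs: 0 of 3.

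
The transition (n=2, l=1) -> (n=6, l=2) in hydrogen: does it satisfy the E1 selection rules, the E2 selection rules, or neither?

Δl = 2 − 1 = +1; l_i + l_f = 3.
E1 (Δl = ±1): satisfied.
E2 (Δl = 0,±2, l_i+l_f ≥ 2): not satisfied.

E1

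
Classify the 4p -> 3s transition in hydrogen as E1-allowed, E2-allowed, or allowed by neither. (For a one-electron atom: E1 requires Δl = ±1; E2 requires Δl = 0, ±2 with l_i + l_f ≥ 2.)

Δl = 0 − 1 = -1; l_i + l_f = 1.
E1 (Δl = ±1): satisfied.
E2 (Δl = 0,±2, l_i+l_f ≥ 2): not satisfied.

E1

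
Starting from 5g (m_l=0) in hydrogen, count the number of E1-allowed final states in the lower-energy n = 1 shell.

E1 requires l_f ∈ {3, 5}, but neither lies in [0, 0], so no final state is reachable.
Total: 0.

0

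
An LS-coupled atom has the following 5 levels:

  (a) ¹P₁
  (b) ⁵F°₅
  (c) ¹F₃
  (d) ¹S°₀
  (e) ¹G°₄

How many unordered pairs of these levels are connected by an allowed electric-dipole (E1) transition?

2

(a)–(b): forbidden (ΔS, ΔL, ΔJ).
(a)–(c): forbidden (parity, ΔL, ΔJ).
(a)–(d): allowed.
(a)–(e): forbidden (ΔL, ΔJ).
(b)–(c): forbidden (ΔS, ΔJ).
(b)–(d): forbidden (parity, ΔS, ΔL, ΔJ).
(b)–(e): forbidden (parity, ΔS).
(c)–(d): forbidden (ΔL, ΔJ).
(c)–(e): allowed.
(d)–(e): forbidden (parity, ΔL, ΔJ).
Allowed pairs: 2 of 10.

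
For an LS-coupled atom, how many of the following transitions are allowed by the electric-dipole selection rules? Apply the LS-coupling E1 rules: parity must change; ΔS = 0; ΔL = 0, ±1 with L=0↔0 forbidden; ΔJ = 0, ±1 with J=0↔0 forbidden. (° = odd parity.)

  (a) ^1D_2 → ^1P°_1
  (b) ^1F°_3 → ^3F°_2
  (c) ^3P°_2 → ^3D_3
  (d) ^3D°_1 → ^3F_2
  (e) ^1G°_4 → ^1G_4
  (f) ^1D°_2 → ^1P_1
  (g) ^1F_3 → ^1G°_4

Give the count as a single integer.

(a) allowed
(b) forbidden (parity, ΔS fail)
(c) allowed
(d) allowed
(e) allowed
(f) allowed
(g) allowed
Total allowed: 6 of 7.

6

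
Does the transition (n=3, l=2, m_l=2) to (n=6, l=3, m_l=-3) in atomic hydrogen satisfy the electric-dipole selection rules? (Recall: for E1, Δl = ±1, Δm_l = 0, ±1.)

Δl = 3 − 2 = +1; the E1 rule Δl = ±1 is ok.
Δm_l = -3 − (2) = -5. E1 requires Δm_l = 0, ±1: fails.
The transition is electric-dipole forbidden.

forbidden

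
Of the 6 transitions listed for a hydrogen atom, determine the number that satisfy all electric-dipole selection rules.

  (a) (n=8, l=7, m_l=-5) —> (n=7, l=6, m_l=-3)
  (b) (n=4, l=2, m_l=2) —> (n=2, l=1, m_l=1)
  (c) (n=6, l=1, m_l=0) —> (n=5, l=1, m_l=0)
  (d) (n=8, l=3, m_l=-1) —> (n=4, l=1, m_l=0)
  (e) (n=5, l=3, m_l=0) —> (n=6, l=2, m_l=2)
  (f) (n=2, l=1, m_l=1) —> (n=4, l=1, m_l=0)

(a) forbidden — Δm_l = +2 (E1 requires Δm_l = 0, ±1)
(b) allowed
(c) forbidden — Δl = +0 (E1 requires Δl = ±1)
(d) forbidden — Δl = -2 (E1 requires Δl = ±1)
(e) forbidden — Δm_l = +2 (E1 requires Δm_l = 0, ±1)
(f) forbidden — Δl = +0 (E1 requires Δl = ±1)
Total allowed: 1 of 6.

1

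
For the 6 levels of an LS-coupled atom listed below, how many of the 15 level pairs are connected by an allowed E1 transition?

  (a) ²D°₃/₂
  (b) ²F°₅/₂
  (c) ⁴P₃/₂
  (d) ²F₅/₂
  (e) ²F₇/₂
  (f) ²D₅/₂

(a)–(b): forbidden (parity).
(a)–(c): forbidden (ΔS).
(a)–(d): allowed.
(a)–(e): forbidden (ΔJ).
(a)–(f): allowed.
(b)–(c): forbidden (ΔS, ΔL).
(b)–(d): allowed.
(b)–(e): allowed.
(b)–(f): allowed.
(c)–(d): forbidden (parity, ΔS, ΔL).
(c)–(e): forbidden (parity, ΔS, ΔL, ΔJ).
(c)–(f): forbidden (parity, ΔS).
(d)–(e): forbidden (parity).
(d)–(f): forbidden (parity).
(e)–(f): forbidden (parity).
Allowed pairs: 5 of 15.

5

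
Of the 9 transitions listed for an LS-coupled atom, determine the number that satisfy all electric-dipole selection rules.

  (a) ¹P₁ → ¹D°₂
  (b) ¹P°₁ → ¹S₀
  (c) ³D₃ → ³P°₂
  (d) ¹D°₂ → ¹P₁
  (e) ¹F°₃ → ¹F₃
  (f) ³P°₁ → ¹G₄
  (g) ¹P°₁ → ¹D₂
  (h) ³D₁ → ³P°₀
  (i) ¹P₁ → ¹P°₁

(a) allowed
(b) allowed
(c) allowed
(d) allowed
(e) allowed
(f) forbidden (ΔS, ΔL, ΔJ fail)
(g) allowed
(h) allowed
(i) allowed
Total allowed: 8 of 9.

8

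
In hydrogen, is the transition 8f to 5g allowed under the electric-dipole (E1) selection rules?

allowed

Initial l = 3, final l = 4, so Δl = +1. E1 requires Δl = ±1: passes.
All E1 selection rules are satisfied.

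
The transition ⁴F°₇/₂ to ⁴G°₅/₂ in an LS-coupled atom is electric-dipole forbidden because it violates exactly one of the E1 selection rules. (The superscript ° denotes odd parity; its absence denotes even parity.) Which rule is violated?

parity

ΔS = 0: S: 3/2 → 3/2 — passes.
ΔL = 0, ±1 (not L=0↔0): L: 3 → 4, ΔL = +1 — passes.
ΔJ = 0, ±1 (not J=0↔0): J: 7/2 → 5/2, ΔJ = -1 — passes.
Parity must change: odd → odd — fails.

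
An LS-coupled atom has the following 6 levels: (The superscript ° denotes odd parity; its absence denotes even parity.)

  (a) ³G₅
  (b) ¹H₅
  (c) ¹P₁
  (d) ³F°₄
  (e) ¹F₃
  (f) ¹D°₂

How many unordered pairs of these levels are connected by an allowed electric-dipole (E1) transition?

(a)–(b): forbidden (parity, ΔS).
(a)–(c): forbidden (parity, ΔS, ΔL, ΔJ).
(a)–(d): allowed.
(a)–(e): forbidden (parity, ΔS, ΔJ).
(a)–(f): forbidden (ΔS, ΔL, ΔJ).
(b)–(c): forbidden (parity, ΔL, ΔJ).
(b)–(d): forbidden (ΔS, ΔL).
(b)–(e): forbidden (parity, ΔL, ΔJ).
(b)–(f): forbidden (ΔL, ΔJ).
(c)–(d): forbidden (ΔS, ΔL, ΔJ).
(c)–(e): forbidden (parity, ΔL, ΔJ).
(c)–(f): allowed.
(d)–(e): forbidden (ΔS).
(d)–(f): forbidden (parity, ΔS, ΔJ).
(e)–(f): allowed.
Allowed pairs: 3 of 15.

3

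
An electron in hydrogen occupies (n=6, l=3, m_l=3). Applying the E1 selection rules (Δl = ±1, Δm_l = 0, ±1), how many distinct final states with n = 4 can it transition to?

1

E1 requires Δl = ±1, so l_f ∈ {2, 4}; with 0 ≤ l_f ≤ n_f−1 = 3, the allowed l_f values are {2}.
For l_f = 2: m_f ∈ {m_i−1, m_i, m_i+1} ∩ [−2, 2] = {2} → 1 state.
Total: 1.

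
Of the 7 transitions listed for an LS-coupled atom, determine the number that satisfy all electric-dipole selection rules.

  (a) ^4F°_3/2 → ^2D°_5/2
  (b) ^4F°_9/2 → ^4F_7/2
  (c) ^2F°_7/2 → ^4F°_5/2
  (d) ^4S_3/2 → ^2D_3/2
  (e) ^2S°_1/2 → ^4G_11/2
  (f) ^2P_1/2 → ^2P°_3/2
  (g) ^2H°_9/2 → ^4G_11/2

2

(a) forbidden (parity, ΔS fail)
(b) allowed
(c) forbidden (parity, ΔS fail)
(d) forbidden (parity, ΔS, ΔL fail)
(e) forbidden (ΔS, ΔL, ΔJ fail)
(f) allowed
(g) forbidden (ΔS fails)
Total allowed: 2 of 7.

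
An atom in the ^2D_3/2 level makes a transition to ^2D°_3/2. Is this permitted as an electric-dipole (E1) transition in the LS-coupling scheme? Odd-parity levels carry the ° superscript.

allowed

Parity must change: even → odd — satisfied.
ΔS = 0: S: 1/2 → 1/2 — satisfied.
ΔL = 0, ±1 (not L=0↔0): L: 2 → 2, ΔL = +0 — satisfied.
ΔJ = 0, ±1 (not J=0↔0): J: 3/2 → 3/2, ΔJ = +0 — satisfied.
All four E1 rules are satisfied.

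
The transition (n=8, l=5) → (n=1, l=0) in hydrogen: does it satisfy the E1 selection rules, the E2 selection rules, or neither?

neither

Δl = 0 − 5 = -5; l_i + l_f = 5.
E1 (Δl = ±1): not satisfied.
E2 (Δl = 0,±2, l_i+l_f ≥ 2): not satisfied.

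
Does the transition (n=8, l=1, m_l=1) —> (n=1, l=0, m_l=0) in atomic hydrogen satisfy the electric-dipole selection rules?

l: 1 → 0 (Δl = -1). Δl = ±1 ok.
m_l: 1 → 0 (Δm_l = -1). |Δm_l| ≤ 1 ok.
All E1 selection rules are satisfied.

allowed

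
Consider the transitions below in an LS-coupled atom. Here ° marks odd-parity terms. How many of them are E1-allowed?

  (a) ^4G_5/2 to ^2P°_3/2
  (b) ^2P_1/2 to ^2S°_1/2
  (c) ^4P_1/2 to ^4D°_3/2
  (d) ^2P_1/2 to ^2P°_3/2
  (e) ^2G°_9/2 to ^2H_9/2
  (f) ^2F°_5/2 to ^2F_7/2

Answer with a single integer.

(a) forbidden (ΔS, ΔL fail)
(b) allowed
(c) allowed
(d) allowed
(e) allowed
(f) allowed
Total allowed: 5 of 6.

5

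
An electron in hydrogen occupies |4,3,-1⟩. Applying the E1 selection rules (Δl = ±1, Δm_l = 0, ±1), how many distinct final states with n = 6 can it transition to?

E1 requires Δl = ±1, so l_f ∈ {2, 4}; with 0 ≤ l_f ≤ n_f−1 = 5, the allowed l_f values are {2, 4}.
For l_f = 2: m_f ∈ {m_i−1, m_i, m_i+1} ∩ [−2, 2] = {-2, -1, 0} → 3 states.
For l_f = 4: m_f ∈ {m_i−1, m_i, m_i+1} ∩ [−4, 4] = {-2, -1, 0} → 3 states.
Total: 6.

6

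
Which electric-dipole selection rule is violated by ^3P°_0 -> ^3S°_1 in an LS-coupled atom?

Initial level: S=1, L=1, J=0, parity odd. Final level: S=1, L=0, J=1, parity odd.
Parity must change: odd → odd — fails.
ΔS = 0: S: 1 → 1 — passes.
ΔL = 0, ±1 (not L=0↔0): L: 1 → 0, ΔL = -1 — passes.
ΔJ = 0, ±1 (not J=0↔0): J: 0 → 1, ΔJ = +1 — passes.

parity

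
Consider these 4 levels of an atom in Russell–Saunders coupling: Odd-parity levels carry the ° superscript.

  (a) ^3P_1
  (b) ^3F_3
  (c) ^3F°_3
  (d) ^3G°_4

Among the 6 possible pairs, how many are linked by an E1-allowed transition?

2

(a)–(b): forbidden (parity, ΔL, ΔJ).
(a)–(c): forbidden (ΔL, ΔJ).
(a)–(d): forbidden (ΔL, ΔJ).
(b)–(c): allowed.
(b)–(d): allowed.
(c)–(d): forbidden (parity).
Allowed pairs: 2 of 6.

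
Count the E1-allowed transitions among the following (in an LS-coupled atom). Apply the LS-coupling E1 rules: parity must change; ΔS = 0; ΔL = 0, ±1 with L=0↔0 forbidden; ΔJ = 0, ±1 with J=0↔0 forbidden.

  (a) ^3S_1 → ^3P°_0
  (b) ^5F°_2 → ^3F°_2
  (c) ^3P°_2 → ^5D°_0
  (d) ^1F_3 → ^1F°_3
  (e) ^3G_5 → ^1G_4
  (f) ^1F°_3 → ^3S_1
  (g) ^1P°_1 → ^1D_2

3

(a) allowed
(b) forbidden (parity, ΔS fail)
(c) forbidden (parity, ΔS, ΔJ fail)
(d) allowed
(e) forbidden (parity, ΔS fail)
(f) forbidden (ΔS, ΔL, ΔJ fail)
(g) allowed
Total allowed: 3 of 7.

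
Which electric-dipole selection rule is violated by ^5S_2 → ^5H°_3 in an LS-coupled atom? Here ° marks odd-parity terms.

Parity must change: even → odd — satisfied.
ΔS = 0: S: 2 → 2 — satisfied.
ΔL = 0, ±1 (not L=0↔0): L: 0 → 5, ΔL = +5 — violated.
ΔJ = 0, ±1 (not J=0↔0): J: 2 → 3, ΔJ = +1 — satisfied.

the ΔL = 0, ±1 rule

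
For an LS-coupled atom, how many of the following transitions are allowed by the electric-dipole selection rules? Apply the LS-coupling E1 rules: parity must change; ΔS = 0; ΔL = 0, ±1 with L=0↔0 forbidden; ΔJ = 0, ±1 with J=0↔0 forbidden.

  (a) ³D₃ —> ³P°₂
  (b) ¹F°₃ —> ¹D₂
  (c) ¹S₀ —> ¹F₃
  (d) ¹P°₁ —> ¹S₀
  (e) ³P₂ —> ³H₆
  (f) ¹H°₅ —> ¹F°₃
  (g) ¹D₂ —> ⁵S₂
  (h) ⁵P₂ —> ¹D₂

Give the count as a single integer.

3

(a) allowed
(b) allowed
(c) forbidden (parity, ΔL, ΔJ fail)
(d) allowed
(e) forbidden (parity, ΔL, ΔJ fail)
(f) forbidden (parity, ΔL, ΔJ fail)
(g) forbidden (parity, ΔS, ΔL fail)
(h) forbidden (parity, ΔS fail)
Total allowed: 3 of 8.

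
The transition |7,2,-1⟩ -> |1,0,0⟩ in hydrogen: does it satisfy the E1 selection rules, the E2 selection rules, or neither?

E2

Δl = 0 − 2 = -2; l_i + l_f = 2.
Δm_l = +1.
E1 (Δl = ±1, |Δm_l| ≤ 1): not satisfied.
E2 (Δl = 0,±2, l_i+l_f ≥ 2, |Δm_l| ≤ 2): satisfied.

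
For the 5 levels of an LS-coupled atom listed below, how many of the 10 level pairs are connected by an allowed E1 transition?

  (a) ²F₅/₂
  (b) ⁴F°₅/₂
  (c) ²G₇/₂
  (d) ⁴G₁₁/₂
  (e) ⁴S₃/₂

(a)–(b): forbidden (ΔS).
(a)–(c): forbidden (parity).
(a)–(d): forbidden (parity, ΔS, ΔJ).
(a)–(e): forbidden (parity, ΔS, ΔL).
(b)–(c): forbidden (ΔS).
(b)–(d): forbidden (ΔJ).
(b)–(e): forbidden (ΔL).
(c)–(d): forbidden (parity, ΔS, ΔJ).
(c)–(e): forbidden (parity, ΔS, ΔL, ΔJ).
(d)–(e): forbidden (parity, ΔL, ΔJ).
Allowed pairs: 0 of 10.

0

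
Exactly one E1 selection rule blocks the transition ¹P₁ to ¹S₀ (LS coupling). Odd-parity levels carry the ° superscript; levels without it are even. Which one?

parity

ΔL = 0, ±1 (not L=0↔0): L: 1 → 0, ΔL = -1 — passes.
Parity must change: even → even — fails.
ΔJ = 0, ±1 (not J=0↔0): J: 1 → 0, ΔJ = -1 — passes.
ΔS = 0: S: 0 → 0 — passes.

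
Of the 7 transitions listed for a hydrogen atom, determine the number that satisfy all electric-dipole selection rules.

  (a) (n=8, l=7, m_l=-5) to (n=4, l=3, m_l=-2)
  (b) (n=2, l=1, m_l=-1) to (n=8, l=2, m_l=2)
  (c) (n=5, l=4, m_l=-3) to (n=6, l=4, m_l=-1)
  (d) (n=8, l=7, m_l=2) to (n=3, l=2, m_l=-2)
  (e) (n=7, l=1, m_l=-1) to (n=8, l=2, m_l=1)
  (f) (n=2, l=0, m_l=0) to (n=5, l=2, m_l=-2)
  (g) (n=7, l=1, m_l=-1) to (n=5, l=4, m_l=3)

(a) forbidden — Δl = -4 (E1 requires Δl = ±1); Δm_l = +3 (E1 requires Δm_l = 0, ±1)
(b) forbidden — Δm_l = +3 (E1 requires Δm_l = 0, ±1)
(c) forbidden — Δl = +0 (E1 requires Δl = ±1); Δm_l = +2 (E1 requires Δm_l = 0, ±1)
(d) forbidden — Δl = -5 (E1 requires Δl = ±1); Δm_l = -4 (E1 requires Δm_l = 0, ±1)
(e) forbidden — Δm_l = +2 (E1 requires Δm_l = 0, ±1)
(f) forbidden — Δl = +2 (E1 requires Δl = ±1); Δm_l = -2 (E1 requires Δm_l = 0, ±1)
(g) forbidden — Δl = +3 (E1 requires Δl = ±1); Δm_l = +4 (E1 requires Δm_l = 0, ±1)
Total allowed: 0 of 7.

0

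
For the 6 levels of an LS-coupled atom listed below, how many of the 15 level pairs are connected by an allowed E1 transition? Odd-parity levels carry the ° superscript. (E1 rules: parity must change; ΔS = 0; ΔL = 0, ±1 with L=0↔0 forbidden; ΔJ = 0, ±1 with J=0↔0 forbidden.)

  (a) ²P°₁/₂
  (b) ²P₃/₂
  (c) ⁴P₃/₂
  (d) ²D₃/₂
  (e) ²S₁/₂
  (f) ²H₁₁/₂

(a)–(b): allowed.
(a)–(c): forbidden (ΔS).
(a)–(d): allowed.
(a)–(e): allowed.
(a)–(f): forbidden (ΔL, ΔJ).
(b)–(c): forbidden (parity, ΔS).
(b)–(d): forbidden (parity).
(b)–(e): forbidden (parity).
(b)–(f): forbidden (parity, ΔL, ΔJ).
(c)–(d): forbidden (parity, ΔS).
(c)–(e): forbidden (parity, ΔS).
(c)–(f): forbidden (parity, ΔS, ΔL, ΔJ).
(d)–(e): forbidden (parity, ΔL).
(d)–(f): forbidden (parity, ΔL, ΔJ).
(e)–(f): forbidden (parity, ΔL, ΔJ).
Allowed pairs: 3 of 15.

3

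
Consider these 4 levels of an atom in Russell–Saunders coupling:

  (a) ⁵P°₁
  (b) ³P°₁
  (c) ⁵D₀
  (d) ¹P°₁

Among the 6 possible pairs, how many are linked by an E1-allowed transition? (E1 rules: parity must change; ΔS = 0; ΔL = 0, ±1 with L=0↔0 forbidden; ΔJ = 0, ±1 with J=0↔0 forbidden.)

(a)–(b): forbidden (parity, ΔS).
(a)–(c): allowed.
(a)–(d): forbidden (parity, ΔS).
(b)–(c): forbidden (ΔS).
(b)–(d): forbidden (parity, ΔS).
(c)–(d): forbidden (ΔS).
Allowed pairs: 1 of 6.

1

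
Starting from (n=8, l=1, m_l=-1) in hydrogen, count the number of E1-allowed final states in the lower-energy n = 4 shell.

4

E1 requires Δl = ±1, so l_f ∈ {0, 2}; with 0 ≤ l_f ≤ n_f−1 = 3, the allowed l_f values are {0, 2}.
For l_f = 0: m_f ∈ {m_i−1, m_i, m_i+1} ∩ [−0, 0] = {0} → 1 state.
For l_f = 2: m_f ∈ {m_i−1, m_i, m_i+1} ∩ [−2, 2] = {-2, -1, 0} → 3 states.
Total: 4.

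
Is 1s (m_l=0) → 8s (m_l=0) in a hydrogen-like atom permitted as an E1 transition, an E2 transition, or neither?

Δl = 0 − 0 = +0; l_i + l_f = 0.
Δm_l = +0.
E1 (Δl = ±1, |Δm_l| ≤ 1): not satisfied.
E2 (Δl = 0,±2, l_i+l_f ≥ 2, |Δm_l| ≤ 2): not satisfied.

neither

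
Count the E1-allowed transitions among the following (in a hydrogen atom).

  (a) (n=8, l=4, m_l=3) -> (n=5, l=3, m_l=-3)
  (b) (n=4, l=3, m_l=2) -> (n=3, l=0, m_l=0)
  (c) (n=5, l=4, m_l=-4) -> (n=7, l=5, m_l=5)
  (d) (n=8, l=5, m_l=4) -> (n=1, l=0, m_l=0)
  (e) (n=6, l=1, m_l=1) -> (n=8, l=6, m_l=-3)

(a) forbidden — Δm_l = -6 (E1 requires Δm_l = 0, ±1)
(b) forbidden — Δl = -3 (E1 requires Δl = ±1); Δm_l = -2 (E1 requires Δm_l = 0, ±1)
(c) forbidden — Δm_l = +9 (E1 requires Δm_l = 0, ±1)
(d) forbidden — Δl = -5 (E1 requires Δl = ±1); Δm_l = -4 (E1 requires Δm_l = 0, ±1)
(e) forbidden — Δl = +5 (E1 requires Δl = ±1); Δm_l = -4 (E1 requires Δm_l = 0, ±1)
Total allowed: 0 of 5.

0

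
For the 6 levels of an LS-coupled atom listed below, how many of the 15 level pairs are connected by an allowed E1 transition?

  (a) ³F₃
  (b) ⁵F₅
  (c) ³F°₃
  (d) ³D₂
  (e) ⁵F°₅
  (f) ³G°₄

4

(a)–(b): forbidden (parity, ΔS, ΔJ).
(a)–(c): allowed.
(a)–(d): forbidden (parity).
(a)–(e): forbidden (ΔS, ΔJ).
(a)–(f): allowed.
(b)–(c): forbidden (ΔS, ΔJ).
(b)–(d): forbidden (parity, ΔS, ΔJ).
(b)–(e): allowed.
(b)–(f): forbidden (ΔS).
(c)–(d): allowed.
(c)–(e): forbidden (parity, ΔS, ΔJ).
(c)–(f): forbidden (parity).
(d)–(e): forbidden (ΔS, ΔJ).
(d)–(f): forbidden (ΔL, ΔJ).
(e)–(f): forbidden (parity, ΔS).
Allowed pairs: 4 of 15.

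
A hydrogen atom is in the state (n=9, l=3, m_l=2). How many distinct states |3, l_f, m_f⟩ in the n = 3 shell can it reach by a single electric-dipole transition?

2

E1 requires Δl = ±1, so l_f ∈ {2, 4}; with 0 ≤ l_f ≤ n_f−1 = 2, the allowed l_f values are {2}.
For l_f = 2: m_f ∈ {m_i−1, m_i, m_i+1} ∩ [−2, 2] = {1, 2} → 2 states.
Total: 2.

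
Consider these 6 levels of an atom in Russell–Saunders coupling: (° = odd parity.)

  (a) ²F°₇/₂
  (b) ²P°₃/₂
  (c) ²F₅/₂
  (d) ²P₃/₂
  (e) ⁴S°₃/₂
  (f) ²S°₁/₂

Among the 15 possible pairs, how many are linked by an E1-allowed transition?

(a)–(b): forbidden (parity, ΔL, ΔJ).
(a)–(c): allowed.
(a)–(d): forbidden (ΔL, ΔJ).
(a)–(e): forbidden (parity, ΔS, ΔL, ΔJ).
(a)–(f): forbidden (parity, ΔL, ΔJ).
(b)–(c): forbidden (ΔL).
(b)–(d): allowed.
(b)–(e): forbidden (parity, ΔS).
(b)–(f): forbidden (parity).
(c)–(d): forbidden (parity, ΔL).
(c)–(e): forbidden (ΔS, ΔL).
(c)–(f): forbidden (ΔL, ΔJ).
(d)–(e): forbidden (ΔS).
(d)–(f): allowed.
(e)–(f): forbidden (parity, ΔS, ΔL).
Allowed pairs: 3 of 15.

3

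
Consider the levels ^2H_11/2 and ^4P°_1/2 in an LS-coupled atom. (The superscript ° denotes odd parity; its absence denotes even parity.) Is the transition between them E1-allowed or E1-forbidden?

ΔL = 0, ±1 (not L=0↔0): L: 5 → 1, ΔL = -4 — fails.
ΔJ = 0, ±1 (not J=0↔0): J: 11/2 → 1/2, ΔJ = -5 — fails.
ΔS = 0: S: 1/2 → 3/2 — fails.
Parity must change: even → odd — ok.
Rule(s) violated: ΔS, ΔL, ΔJ.

forbidden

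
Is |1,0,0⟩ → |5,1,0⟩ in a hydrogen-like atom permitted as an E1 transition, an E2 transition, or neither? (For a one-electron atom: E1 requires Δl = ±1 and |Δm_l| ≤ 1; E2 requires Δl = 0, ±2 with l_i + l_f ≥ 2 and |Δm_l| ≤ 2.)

E1

Δl = 1 − 0 = +1; l_i + l_f = 1.
Δm_l = +0.
E1 (Δl = ±1, |Δm_l| ≤ 1): satisfied.
E2 (Δl = 0,±2, l_i+l_f ≥ 2, |Δm_l| ≤ 2): not satisfied.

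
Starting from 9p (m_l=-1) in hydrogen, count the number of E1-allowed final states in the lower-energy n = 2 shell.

1

E1 requires Δl = ±1, so l_f ∈ {0, 2}; with 0 ≤ l_f ≤ n_f−1 = 1, the allowed l_f values are {0}.
For l_f = 0: m_f ∈ {m_i−1, m_i, m_i+1} ∩ [−0, 0] = {0} → 1 state.
Total: 1.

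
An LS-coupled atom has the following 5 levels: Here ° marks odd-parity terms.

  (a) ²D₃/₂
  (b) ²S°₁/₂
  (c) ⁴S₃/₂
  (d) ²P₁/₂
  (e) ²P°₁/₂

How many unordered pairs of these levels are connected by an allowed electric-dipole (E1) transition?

3

(a)–(b): forbidden (ΔL).
(a)–(c): forbidden (parity, ΔS, ΔL).
(a)–(d): forbidden (parity).
(a)–(e): allowed.
(b)–(c): forbidden (ΔS, ΔL).
(b)–(d): allowed.
(b)–(e): forbidden (parity).
(c)–(d): forbidden (parity, ΔS).
(c)–(e): forbidden (ΔS).
(d)–(e): allowed.
Allowed pairs: 3 of 10.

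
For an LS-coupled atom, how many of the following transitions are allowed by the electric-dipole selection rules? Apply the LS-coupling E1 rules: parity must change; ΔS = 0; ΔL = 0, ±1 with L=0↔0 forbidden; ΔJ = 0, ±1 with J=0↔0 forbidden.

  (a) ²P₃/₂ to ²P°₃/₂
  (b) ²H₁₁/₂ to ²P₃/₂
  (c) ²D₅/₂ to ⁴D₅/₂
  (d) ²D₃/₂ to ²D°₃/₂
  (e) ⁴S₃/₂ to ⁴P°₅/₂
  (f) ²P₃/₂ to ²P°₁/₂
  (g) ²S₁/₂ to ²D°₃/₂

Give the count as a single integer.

4

(a) allowed
(b) forbidden (parity, ΔL, ΔJ fail)
(c) forbidden (parity, ΔS fail)
(d) allowed
(e) allowed
(f) allowed
(g) forbidden (ΔL fails)
Total allowed: 4 of 7.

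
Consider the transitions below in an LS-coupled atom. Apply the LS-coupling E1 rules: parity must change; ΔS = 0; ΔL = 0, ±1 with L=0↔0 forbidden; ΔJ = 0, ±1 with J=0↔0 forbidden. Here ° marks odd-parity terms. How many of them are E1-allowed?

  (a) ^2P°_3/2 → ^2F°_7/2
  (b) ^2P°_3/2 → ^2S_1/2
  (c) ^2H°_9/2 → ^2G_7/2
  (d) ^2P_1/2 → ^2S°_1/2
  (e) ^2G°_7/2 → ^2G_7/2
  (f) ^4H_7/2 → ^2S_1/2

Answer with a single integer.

4

(a) forbidden (parity, ΔL, ΔJ fail)
(b) allowed
(c) allowed
(d) allowed
(e) allowed
(f) forbidden (parity, ΔS, ΔL, ΔJ fail)
Total allowed: 4 of 6.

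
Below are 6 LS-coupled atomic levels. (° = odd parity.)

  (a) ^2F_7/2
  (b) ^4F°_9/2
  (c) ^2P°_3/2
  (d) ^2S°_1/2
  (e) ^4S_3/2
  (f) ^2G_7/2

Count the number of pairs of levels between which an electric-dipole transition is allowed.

0

(a)–(b): forbidden (ΔS).
(a)–(c): forbidden (ΔL, ΔJ).
(a)–(d): forbidden (ΔL, ΔJ).
(a)–(e): forbidden (parity, ΔS, ΔL, ΔJ).
(a)–(f): forbidden (parity).
(b)–(c): forbidden (parity, ΔS, ΔL, ΔJ).
(b)–(d): forbidden (parity, ΔS, ΔL, ΔJ).
(b)–(e): forbidden (ΔL, ΔJ).
(b)–(f): forbidden (ΔS).
(c)–(d): forbidden (parity).
(c)–(e): forbidden (ΔS).
(c)–(f): forbidden (ΔL, ΔJ).
(d)–(e): forbidden (ΔS, ΔL).
(d)–(f): forbidden (ΔL, ΔJ).
(e)–(f): forbidden (parity, ΔS, ΔL, ΔJ).
Allowed pairs: 0 of 15.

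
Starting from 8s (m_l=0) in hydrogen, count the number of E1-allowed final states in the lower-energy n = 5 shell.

E1 requires Δl = ±1, so l_f ∈ {-1, 1}; with 0 ≤ l_f ≤ n_f−1 = 4, the allowed l_f values are {1}.
For l_f = 1: m_f ∈ {m_i−1, m_i, m_i+1} ∩ [−1, 1] = {-1, 0, 1} → 3 states.
Total: 3.

3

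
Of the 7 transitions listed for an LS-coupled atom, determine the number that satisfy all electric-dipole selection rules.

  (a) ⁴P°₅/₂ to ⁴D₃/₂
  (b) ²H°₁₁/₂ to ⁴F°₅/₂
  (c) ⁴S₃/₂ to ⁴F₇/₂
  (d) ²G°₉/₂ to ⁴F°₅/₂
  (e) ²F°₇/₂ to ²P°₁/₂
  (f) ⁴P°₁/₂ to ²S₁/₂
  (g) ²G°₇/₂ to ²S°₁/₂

(a) allowed
(b) forbidden (parity, ΔS, ΔL, ΔJ fail)
(c) forbidden (parity, ΔL, ΔJ fail)
(d) forbidden (parity, ΔS, ΔJ fail)
(e) forbidden (parity, ΔL, ΔJ fail)
(f) forbidden (ΔS fails)
(g) forbidden (parity, ΔL, ΔJ fail)
Total allowed: 1 of 7.

1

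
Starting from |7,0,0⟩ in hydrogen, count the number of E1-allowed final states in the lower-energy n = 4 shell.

3

E1 requires Δl = ±1, so l_f ∈ {-1, 1}; with 0 ≤ l_f ≤ n_f−1 = 3, the allowed l_f values are {1}.
For l_f = 1: m_f ∈ {m_i−1, m_i, m_i+1} ∩ [−1, 1] = {-1, 0, 1} → 3 states.
Total: 3.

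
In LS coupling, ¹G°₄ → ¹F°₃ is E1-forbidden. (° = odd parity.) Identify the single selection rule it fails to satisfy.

parity

Initial level: S=0, L=4, J=4, parity odd. Final level: S=0, L=3, J=3, parity odd.
ΔJ = 0, ±1 (not J=0↔0): J: 4 → 3, ΔJ = -1 — ok.
ΔL = 0, ±1 (not L=0↔0): L: 4 → 3, ΔL = -1 — ok.
Parity must change: odd → odd — fails.
ΔS = 0: S: 0 → 0 — ok.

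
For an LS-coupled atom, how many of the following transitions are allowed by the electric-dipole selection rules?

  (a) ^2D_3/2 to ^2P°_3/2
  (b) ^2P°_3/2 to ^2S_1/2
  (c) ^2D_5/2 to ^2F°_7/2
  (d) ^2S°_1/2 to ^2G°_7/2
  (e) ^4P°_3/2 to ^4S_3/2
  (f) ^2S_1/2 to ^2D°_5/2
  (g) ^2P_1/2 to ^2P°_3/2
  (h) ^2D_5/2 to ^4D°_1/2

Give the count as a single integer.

5

(a) allowed
(b) allowed
(c) allowed
(d) forbidden (parity, ΔL, ΔJ fail)
(e) allowed
(f) forbidden (ΔL, ΔJ fail)
(g) allowed
(h) forbidden (ΔS, ΔJ fail)
Total allowed: 5 of 8.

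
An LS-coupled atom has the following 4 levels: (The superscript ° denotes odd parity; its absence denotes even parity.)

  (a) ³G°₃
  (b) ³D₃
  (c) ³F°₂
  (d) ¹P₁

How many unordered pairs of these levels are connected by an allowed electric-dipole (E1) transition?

(a)–(b): forbidden (ΔL).
(a)–(c): forbidden (parity).
(a)–(d): forbidden (ΔS, ΔL, ΔJ).
(b)–(c): allowed.
(b)–(d): forbidden (parity, ΔS, ΔJ).
(c)–(d): forbidden (ΔS, ΔL).
Allowed pairs: 1 of 6.

1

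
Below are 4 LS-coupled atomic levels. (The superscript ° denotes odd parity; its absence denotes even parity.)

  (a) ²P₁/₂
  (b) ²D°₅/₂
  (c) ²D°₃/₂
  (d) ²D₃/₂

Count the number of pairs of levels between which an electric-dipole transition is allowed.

3

(a)–(b): forbidden (ΔJ).
(a)–(c): allowed.
(a)–(d): forbidden (parity).
(b)–(c): forbidden (parity).
(b)–(d): allowed.
(c)–(d): allowed.
Allowed pairs: 3 of 6.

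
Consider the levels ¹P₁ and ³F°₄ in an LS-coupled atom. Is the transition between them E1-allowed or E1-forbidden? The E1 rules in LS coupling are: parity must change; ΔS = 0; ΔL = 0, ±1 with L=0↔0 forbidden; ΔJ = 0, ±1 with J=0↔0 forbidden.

Parity must change: even → odd — satisfied.
ΔS = 0: S: 0 → 1 — violated.
ΔL = 0, ±1 (not L=0↔0): L: 1 → 3, ΔL = +2 — violated.
ΔJ = 0, ±1 (not J=0↔0): J: 1 → 4, ΔJ = +3 — violated.
Rule(s) violated: ΔS, ΔL, ΔJ.

forbidden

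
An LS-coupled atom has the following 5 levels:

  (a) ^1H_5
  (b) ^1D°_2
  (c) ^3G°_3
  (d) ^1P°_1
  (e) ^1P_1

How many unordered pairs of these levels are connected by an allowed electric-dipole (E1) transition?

2

(a)–(b): forbidden (ΔL, ΔJ).
(a)–(c): forbidden (ΔS, ΔJ).
(a)–(d): forbidden (ΔL, ΔJ).
(a)–(e): forbidden (parity, ΔL, ΔJ).
(b)–(c): forbidden (parity, ΔS, ΔL).
(b)–(d): forbidden (parity).
(b)–(e): allowed.
(c)–(d): forbidden (parity, ΔS, ΔL, ΔJ).
(c)–(e): forbidden (ΔS, ΔL, ΔJ).
(d)–(e): allowed.
Allowed pairs: 2 of 10.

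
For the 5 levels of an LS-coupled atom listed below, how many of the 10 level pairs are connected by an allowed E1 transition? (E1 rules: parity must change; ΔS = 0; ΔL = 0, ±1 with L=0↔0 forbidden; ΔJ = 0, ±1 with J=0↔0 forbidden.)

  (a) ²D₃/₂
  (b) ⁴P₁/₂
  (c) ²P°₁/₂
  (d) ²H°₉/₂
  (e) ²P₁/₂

2

(a)–(b): forbidden (parity, ΔS).
(a)–(c): allowed.
(a)–(d): forbidden (ΔL, ΔJ).
(a)–(e): forbidden (parity).
(b)–(c): forbidden (ΔS).
(b)–(d): forbidden (ΔS, ΔL, ΔJ).
(b)–(e): forbidden (parity, ΔS).
(c)–(d): forbidden (parity, ΔL, ΔJ).
(c)–(e): allowed.
(d)–(e): forbidden (ΔL, ΔJ).
Allowed pairs: 2 of 10.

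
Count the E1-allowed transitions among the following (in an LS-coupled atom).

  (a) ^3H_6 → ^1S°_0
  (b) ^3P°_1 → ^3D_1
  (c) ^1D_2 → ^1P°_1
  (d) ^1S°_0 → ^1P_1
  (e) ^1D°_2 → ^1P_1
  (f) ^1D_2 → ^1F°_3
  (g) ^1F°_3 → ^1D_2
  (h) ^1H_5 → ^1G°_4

7

(a) forbidden (ΔS, ΔL, ΔJ fail)
(b) allowed
(c) allowed
(d) allowed
(e) allowed
(f) allowed
(g) allowed
(h) allowed
Total allowed: 7 of 8.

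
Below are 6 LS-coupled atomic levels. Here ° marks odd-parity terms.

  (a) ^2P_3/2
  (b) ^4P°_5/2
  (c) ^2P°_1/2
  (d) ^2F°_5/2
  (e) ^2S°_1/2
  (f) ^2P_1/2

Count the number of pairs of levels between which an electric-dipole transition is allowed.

4

(a)–(b): forbidden (ΔS).
(a)–(c): allowed.
(a)–(d): forbidden (ΔL).
(a)–(e): allowed.
(a)–(f): forbidden (parity).
(b)–(c): forbidden (parity, ΔS, ΔJ).
(b)–(d): forbidden (parity, ΔS, ΔL).
(b)–(e): forbidden (parity, ΔS, ΔJ).
(b)–(f): forbidden (ΔS, ΔJ).
(c)–(d): forbidden (parity, ΔL, ΔJ).
(c)–(e): forbidden (parity).
(c)–(f): allowed.
(d)–(e): forbidden (parity, ΔL, ΔJ).
(d)–(f): forbidden (ΔL, ΔJ).
(e)–(f): allowed.
Allowed pairs: 4 of 15.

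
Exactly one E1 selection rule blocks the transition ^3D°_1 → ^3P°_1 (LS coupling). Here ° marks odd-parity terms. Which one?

Initial level: S=1, L=2, J=1, parity odd. Final level: S=1, L=1, J=1, parity odd.
Parity must change: odd → odd — ✗.
ΔS = 0: S: 1 → 1 — ✓.
ΔL = 0, ±1 (not L=0↔0): L: 2 → 1, ΔL = -1 — ✓.
ΔJ = 0, ±1 (not J=0↔0): J: 1 → 1, ΔJ = +0 — ✓.

parity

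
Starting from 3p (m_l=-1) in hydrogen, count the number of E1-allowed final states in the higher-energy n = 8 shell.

4

E1 requires Δl = ±1, so l_f ∈ {0, 2}; with 0 ≤ l_f ≤ n_f−1 = 7, the allowed l_f values are {0, 2}.
For l_f = 0: m_f ∈ {m_i−1, m_i, m_i+1} ∩ [−0, 0] = {0} → 1 state.
For l_f = 2: m_f ∈ {m_i−1, m_i, m_i+1} ∩ [−2, 2] = {-2, -1, 0} → 3 states.
Total: 4.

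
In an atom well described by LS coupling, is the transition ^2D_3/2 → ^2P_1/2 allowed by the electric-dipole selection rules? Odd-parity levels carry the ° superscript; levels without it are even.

forbidden

Reading off the term symbols: S 1/2→1/2, L 2→1, J 3/2→1/2, parity even→even.
Parity must change: even → even — violated.
ΔS = 0: S: 1/2 → 1/2 — satisfied.
ΔL = 0, ±1 (not L=0↔0): L: 2 → 1, ΔL = -1 — satisfied.
ΔJ = 0, ±1 (not J=0↔0): J: 3/2 → 1/2, ΔJ = -1 — satisfied.
Rule(s) violated: parity.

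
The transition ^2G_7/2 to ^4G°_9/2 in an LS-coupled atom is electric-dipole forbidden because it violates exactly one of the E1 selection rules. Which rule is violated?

Initial level: S=1/2, L=4, J=7/2, parity even. Final level: S=3/2, L=4, J=9/2, parity odd.
ΔJ = 0, ±1 (not J=0↔0): J: 7/2 → 9/2, ΔJ = +1 — ✓.
ΔL = 0, ±1 (not L=0↔0): L: 4 → 4, ΔL = +0 — ✓.
Parity must change: even → odd — ✓.
ΔS = 0: S: 1/2 → 3/2 — ✗.

the ΔS = 0 rule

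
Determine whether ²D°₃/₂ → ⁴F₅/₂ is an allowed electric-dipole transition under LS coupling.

Initial level: S=1/2, L=2, J=3/2, parity odd. Final level: S=3/2, L=3, J=5/2, parity even.
ΔJ = 0, ±1 (not J=0↔0): J: 3/2 → 5/2, ΔJ = +1 — satisfied.
ΔL = 0, ±1 (not L=0↔0): L: 2 → 3, ΔL = +1 — satisfied.
Parity must change: odd → even — satisfied.
ΔS = 0: S: 1/2 → 3/2 — violated.
Rule(s) violated: ΔS.

forbidden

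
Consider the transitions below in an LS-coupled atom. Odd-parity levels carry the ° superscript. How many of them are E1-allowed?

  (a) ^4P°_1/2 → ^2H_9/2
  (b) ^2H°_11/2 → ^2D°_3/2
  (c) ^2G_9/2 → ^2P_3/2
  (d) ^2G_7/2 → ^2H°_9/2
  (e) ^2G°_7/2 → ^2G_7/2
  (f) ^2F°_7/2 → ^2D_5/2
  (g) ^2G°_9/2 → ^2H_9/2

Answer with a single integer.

4

(a) forbidden (ΔS, ΔL, ΔJ fail)
(b) forbidden (parity, ΔL, ΔJ fail)
(c) forbidden (parity, ΔL, ΔJ fail)
(d) allowed
(e) allowed
(f) allowed
(g) allowed
Total allowed: 4 of 7.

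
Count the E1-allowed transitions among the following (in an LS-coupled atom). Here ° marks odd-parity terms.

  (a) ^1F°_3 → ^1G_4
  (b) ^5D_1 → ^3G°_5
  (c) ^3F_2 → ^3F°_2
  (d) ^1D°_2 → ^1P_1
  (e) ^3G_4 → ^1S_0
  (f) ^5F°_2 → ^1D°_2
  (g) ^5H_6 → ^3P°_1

3

(a) allowed
(b) forbidden (ΔS, ΔL, ΔJ fail)
(c) allowed
(d) allowed
(e) forbidden (parity, ΔS, ΔL, ΔJ fail)
(f) forbidden (parity, ΔS fail)
(g) forbidden (ΔS, ΔL, ΔJ fail)
Total allowed: 3 of 7.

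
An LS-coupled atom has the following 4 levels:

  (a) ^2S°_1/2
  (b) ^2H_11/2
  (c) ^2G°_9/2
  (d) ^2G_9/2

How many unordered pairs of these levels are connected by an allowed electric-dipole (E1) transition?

(a)–(b): forbidden (ΔL, ΔJ).
(a)–(c): forbidden (parity, ΔL, ΔJ).
(a)–(d): forbidden (ΔL, ΔJ).
(b)–(c): allowed.
(b)–(d): forbidden (parity).
(c)–(d): allowed.
Allowed pairs: 2 of 6.

2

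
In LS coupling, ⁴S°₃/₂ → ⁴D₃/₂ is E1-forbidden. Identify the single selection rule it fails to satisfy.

Initial level: S=3/2, L=0, J=3/2, parity odd. Final level: S=3/2, L=2, J=3/2, parity even.
ΔJ = 0, ±1 (not J=0↔0): J: 3/2 → 3/2, ΔJ = +0 — satisfied.
ΔS = 0: S: 3/2 → 3/2 — satisfied.
Parity must change: odd → even — satisfied.
ΔL = 0, ±1 (not L=0↔0): L: 0 → 2, ΔL = +2 — violated.

the ΔL = 0, ±1 rule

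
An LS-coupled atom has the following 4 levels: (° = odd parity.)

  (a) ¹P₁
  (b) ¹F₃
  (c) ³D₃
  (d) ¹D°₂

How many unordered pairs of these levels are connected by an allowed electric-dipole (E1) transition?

2

(a)–(b): forbidden (parity, ΔL, ΔJ).
(a)–(c): forbidden (parity, ΔS, ΔJ).
(a)–(d): allowed.
(b)–(c): forbidden (parity, ΔS).
(b)–(d): allowed.
(c)–(d): forbidden (ΔS).
Allowed pairs: 2 of 6.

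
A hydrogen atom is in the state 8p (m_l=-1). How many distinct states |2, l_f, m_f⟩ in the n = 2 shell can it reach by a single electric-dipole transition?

1

E1 requires Δl = ±1, so l_f ∈ {0, 2}; with 0 ≤ l_f ≤ n_f−1 = 1, the allowed l_f values are {0}.
For l_f = 0: m_f ∈ {m_i−1, m_i, m_i+1} ∩ [−0, 0] = {0} → 1 state.
Total: 1.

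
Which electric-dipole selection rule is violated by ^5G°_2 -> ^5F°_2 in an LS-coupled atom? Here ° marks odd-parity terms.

Parity must change: odd → odd — fails.
ΔS = 0: S: 2 → 2 — ok.
ΔJ = 0, ±1 (not J=0↔0): J: 2 → 2, ΔJ = +0 — ok.
ΔL = 0, ±1 (not L=0↔0): L: 4 → 3, ΔL = -1 — ok.

parity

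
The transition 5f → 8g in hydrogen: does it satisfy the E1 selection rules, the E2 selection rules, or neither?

E1

Δl = 4 − 3 = +1; l_i + l_f = 7.
E1 (Δl = ±1): satisfied.
E2 (Δl = 0,±2, l_i+l_f ≥ 2): not satisfied.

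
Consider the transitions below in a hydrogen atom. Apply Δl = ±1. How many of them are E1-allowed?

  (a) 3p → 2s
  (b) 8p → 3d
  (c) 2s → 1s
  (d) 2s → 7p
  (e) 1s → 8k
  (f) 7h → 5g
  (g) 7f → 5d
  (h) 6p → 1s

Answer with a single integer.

6

(a) allowed
(b) allowed
(c) forbidden — Δl = +0 (E1 requires Δl = ±1)
(d) allowed
(e) forbidden — Δl = +7 (E1 requires Δl = ±1)
(f) allowed
(g) allowed
(h) allowed
Total allowed: 6 of 8.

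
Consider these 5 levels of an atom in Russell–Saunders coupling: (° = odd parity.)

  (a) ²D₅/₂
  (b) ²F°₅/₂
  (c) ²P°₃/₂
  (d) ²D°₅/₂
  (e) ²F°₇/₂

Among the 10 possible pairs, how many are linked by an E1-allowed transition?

(a)–(b): allowed.
(a)–(c): allowed.
(a)–(d): allowed.
(a)–(e): allowed.
(b)–(c): forbidden (parity, ΔL).
(b)–(d): forbidden (parity).
(b)–(e): forbidden (parity).
(c)–(d): forbidden (parity).
(c)–(e): forbidden (parity, ΔL, ΔJ).
(d)–(e): forbidden (parity).
Allowed pairs: 4 of 10.

4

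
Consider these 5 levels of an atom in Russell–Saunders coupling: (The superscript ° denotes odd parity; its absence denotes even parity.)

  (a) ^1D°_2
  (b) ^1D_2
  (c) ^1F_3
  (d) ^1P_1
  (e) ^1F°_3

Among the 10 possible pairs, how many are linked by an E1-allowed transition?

(a)–(b): allowed.
(a)–(c): allowed.
(a)–(d): allowed.
(a)–(e): forbidden (parity).
(b)–(c): forbidden (parity).
(b)–(d): forbidden (parity).
(b)–(e): allowed.
(c)–(d): forbidden (parity, ΔL, ΔJ).
(c)–(e): allowed.
(d)–(e): forbidden (ΔL, ΔJ).
Allowed pairs: 5 of 10.

5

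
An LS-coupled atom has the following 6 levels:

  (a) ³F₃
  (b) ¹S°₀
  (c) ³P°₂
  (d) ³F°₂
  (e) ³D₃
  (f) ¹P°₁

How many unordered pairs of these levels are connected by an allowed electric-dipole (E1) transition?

(a)–(b): forbidden (ΔS, ΔL, ΔJ).
(a)–(c): forbidden (ΔL).
(a)–(d): allowed.
(a)–(e): forbidden (parity).
(a)–(f): forbidden (ΔS, ΔL, ΔJ).
(b)–(c): forbidden (parity, ΔS, ΔJ).
(b)–(d): forbidden (parity, ΔS, ΔL, ΔJ).
(b)–(e): forbidden (ΔS, ΔL, ΔJ).
(b)–(f): forbidden (parity).
(c)–(d): forbidden (parity, ΔL).
(c)–(e): allowed.
(c)–(f): forbidden (parity, ΔS).
(d)–(e): allowed.
(d)–(f): forbidden (parity, ΔS, ΔL).
(e)–(f): forbidden (ΔS, ΔJ).
Allowed pairs: 3 of 15.

3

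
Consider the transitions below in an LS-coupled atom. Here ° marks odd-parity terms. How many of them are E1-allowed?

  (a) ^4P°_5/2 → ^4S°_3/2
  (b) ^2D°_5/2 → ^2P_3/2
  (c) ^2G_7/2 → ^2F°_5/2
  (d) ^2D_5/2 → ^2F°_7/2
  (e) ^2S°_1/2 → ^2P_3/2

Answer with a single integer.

4

(a) forbidden (parity fails)
(b) allowed
(c) allowed
(d) allowed
(e) allowed
Total allowed: 4 of 5.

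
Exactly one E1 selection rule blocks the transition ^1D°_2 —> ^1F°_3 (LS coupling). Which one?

parity

Parity must change: odd → odd — fails.
ΔS = 0: S: 0 → 0 — ok.
ΔL = 0, ±1 (not L=0↔0): L: 2 → 3, ΔL = +1 — ok.
ΔJ = 0, ±1 (not J=0↔0): J: 2 → 3, ΔJ = +1 — ok.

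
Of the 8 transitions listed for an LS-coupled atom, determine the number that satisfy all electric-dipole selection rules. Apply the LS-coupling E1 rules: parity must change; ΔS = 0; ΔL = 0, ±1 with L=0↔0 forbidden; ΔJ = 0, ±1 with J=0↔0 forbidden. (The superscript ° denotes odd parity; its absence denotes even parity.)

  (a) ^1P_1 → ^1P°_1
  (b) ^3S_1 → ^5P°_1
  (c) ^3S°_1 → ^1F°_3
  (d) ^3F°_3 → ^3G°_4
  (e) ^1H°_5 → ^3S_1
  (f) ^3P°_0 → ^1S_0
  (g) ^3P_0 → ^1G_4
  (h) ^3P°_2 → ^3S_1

(a) allowed
(b) forbidden (ΔS fails)
(c) forbidden (parity, ΔS, ΔL, ΔJ fail)
(d) forbidden (parity fails)
(e) forbidden (ΔS, ΔL, ΔJ fail)
(f) forbidden (ΔS, ΔJ fail)
(g) forbidden (parity, ΔS, ΔL, ΔJ fail)
(h) allowed
Total allowed: 2 of 8.

2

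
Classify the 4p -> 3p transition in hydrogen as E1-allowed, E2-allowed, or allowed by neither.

E2

Δl = 1 − 1 = +0; l_i + l_f = 2.
E1 (Δl = ±1): not satisfied.
E2 (Δl = 0,±2, l_i+l_f ≥ 2): satisfied.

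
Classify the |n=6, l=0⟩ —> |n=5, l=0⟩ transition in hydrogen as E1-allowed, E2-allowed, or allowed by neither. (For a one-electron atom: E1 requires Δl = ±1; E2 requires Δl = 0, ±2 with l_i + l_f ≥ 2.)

neither

Δl = 0 − 0 = +0; l_i + l_f = 0.
E1 (Δl = ±1): not satisfied.
E2 (Δl = 0,±2, l_i+l_f ≥ 2): not satisfied.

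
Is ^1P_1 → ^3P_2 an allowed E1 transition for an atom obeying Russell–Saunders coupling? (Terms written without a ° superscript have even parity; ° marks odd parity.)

Reading off the term symbols: S 0→1, L 1→1, J 1→2, parity even→even.
Parity must change: even → even — violated.
ΔS = 0: S: 0 → 1 — violated.
ΔL = 0, ±1 (not L=0↔0): L: 1 → 1, ΔL = +0 — satisfied.
ΔJ = 0, ±1 (not J=0↔0): J: 1 → 2, ΔJ = +1 — satisfied.
Rule(s) violated: parity, ΔS.

forbidden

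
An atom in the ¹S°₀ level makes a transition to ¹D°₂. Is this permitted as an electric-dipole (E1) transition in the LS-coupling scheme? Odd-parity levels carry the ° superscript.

Parity must change: odd → odd — fails.
ΔS = 0: S: 0 → 0 — ok.
ΔL = 0, ±1 (not L=0↔0): L: 0 → 2, ΔL = +2 — fails.
ΔJ = 0, ±1 (not J=0↔0): J: 0 → 2, ΔJ = +2 — fails.
Rule(s) violated: parity, ΔL, ΔJ.

forbidden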